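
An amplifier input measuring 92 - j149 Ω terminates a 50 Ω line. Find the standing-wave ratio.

VSWR ≈ 7.07

Γ = (Z_L − Z_0)/(Z_L + Z_0) = (42 − j149)/(142 − j149)
|Γ| = 155/206 = 0.752
VSWR = (1 + |Γ|)/(1 − |Γ|) = 1.75/0.248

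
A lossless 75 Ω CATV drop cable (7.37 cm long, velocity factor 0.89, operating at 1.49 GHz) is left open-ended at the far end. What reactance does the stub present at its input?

λ = v/f = 0.89·c / 1.49 GHz = 0.179 m
βl = 2π·l/λ = 2π × 0.411 = 148°
tan(βl) = -0.623
For an open-ended stub, Z_in = −jZ_0·cot(βl) = −jZ_0/tan(βl)

X_in ≈ 120 Ω (inductive)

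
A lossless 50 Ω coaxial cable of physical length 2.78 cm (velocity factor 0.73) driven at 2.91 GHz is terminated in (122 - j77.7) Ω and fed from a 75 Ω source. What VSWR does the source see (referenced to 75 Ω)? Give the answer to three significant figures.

VSWR ≈ 3.43

λ = v/f = 0.73·c / 2.91 GHz = 0.0753 m
βl = 2π·l/λ = 2π × 0.369 = 133°
tan(βl) = -1.07
Z_in = Z_0·(Z_L + jZ_0·tanβl)/(Z_0 + jZ_L·tanβl) = 36 + j55.8 Ω
Γ_s = (Z_in − Z_s)/(Z_in + Z_s) = (-39 + j55.8)/(111 + j55.8), |Γ_s| = 0.548
VSWR = (1 + |Γ_s|)/(1 − |Γ_s|)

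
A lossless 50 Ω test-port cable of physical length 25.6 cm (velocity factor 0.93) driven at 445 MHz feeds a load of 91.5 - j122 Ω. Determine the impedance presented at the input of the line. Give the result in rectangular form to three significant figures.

Z_in ≈ 74.1 + j113 Ω

λ = v/f = 0.93·c / 445 MHz = 0.627 m
βl = 2π·l/λ = 2π × 0.408 = 147°
tan(βl) = tan(147°) = -0.65
Z_in = Z_0·(Z_L + jZ_0·tanβl)/(Z_0 + jZ_L·tanβl)
     = 50·(91.5 − j154)/(-29.2 − j59.4)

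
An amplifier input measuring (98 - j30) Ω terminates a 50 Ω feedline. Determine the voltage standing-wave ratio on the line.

VSWR ≈ 2.2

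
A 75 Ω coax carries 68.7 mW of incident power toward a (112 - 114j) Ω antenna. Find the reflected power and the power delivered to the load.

P_reflected ≈ 20.6 mW; P_delivered ≈ 48.1 mW

|Γ| = |(37 − j114)/(187 − j114)| = 0.547
|Γ|² = 0.299
P_refl = |Γ|²·P_inc = 20.6 mW, P_del = (1 − |Γ|²)·P_inc = 48.1 mW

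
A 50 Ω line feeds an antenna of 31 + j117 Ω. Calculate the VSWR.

VSWR ≈ 11

Γ = (Z_L − Z_0)/(Z_L + Z_0) = (-19 + j117)/(81 + j117)
|Γ| = 119/142 = 0.833
VSWR = (1 + |Γ|)/(1 − |Γ|) = 1.83/0.167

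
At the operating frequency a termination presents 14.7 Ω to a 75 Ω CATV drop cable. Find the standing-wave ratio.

For a purely resistive load, VSWR = R_L/Z_0 or Z_0/R_L (whichever > 1) = 75/14.7

VSWR ≈ 5.1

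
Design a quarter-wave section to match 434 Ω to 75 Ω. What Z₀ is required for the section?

Z_qwt ≈ 180 Ω

Z_qwt = √(Z_0·R_L) = √(75 × 434) = √32550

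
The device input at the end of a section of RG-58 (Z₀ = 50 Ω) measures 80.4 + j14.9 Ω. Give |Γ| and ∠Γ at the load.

Γ ≈ 0.258 ∠ 19.6°

Γ = (Z_L − Z_0)/(Z_L + Z_0) = (30.4 + j14.9)/(130.4 + j14.9)
|Γ| = 33.9/131 = 0.258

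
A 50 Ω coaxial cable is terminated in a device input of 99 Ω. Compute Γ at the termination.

Γ = 0.329

Γ = (Z_L − Z_0)/(Z_L + Z_0) = (99 − 50)/(99 + 50) = 49/149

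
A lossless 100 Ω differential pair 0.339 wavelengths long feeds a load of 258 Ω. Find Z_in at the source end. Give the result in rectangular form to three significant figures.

βl = 2π × 0.339 = 122°
tan(βl) = tan(122°) = -1.6
Z_in = Z_0·(Z_L + jZ_0·tanβl)/(Z_0 + jZ_L·tanβl)
     = 100·(258 − j160)/(100 − j412)

Z_in ≈ 50.9 + j50.2 Ω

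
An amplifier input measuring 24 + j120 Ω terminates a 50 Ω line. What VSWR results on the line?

VSWR ≈ 14.5

Γ = (Z_L − Z_0)/(Z_L + Z_0) = (-26 + j120)/(74 + j120)
|Γ| = 123/141 = 0.871
VSWR = (1 + |Γ|)/(1 − |Γ|) = 1.87/0.129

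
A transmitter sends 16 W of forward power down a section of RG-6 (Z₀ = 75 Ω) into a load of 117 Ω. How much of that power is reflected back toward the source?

Γ = (117 − 75)/(117 + 75) = 0.219
|Γ|² = 0.0479
P_refl = |Γ|²·P_inc = 0.766 W, P_del = (1 − |Γ|²)·P_inc = 15.2 W

P_reflected ≈ 0.766 W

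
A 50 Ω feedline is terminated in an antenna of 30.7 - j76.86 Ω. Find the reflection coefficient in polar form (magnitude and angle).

Γ = (Z_L − Z_0)/(Z_L + Z_0) = (-19.3 − j76.86)/(80.7 − j76.86)
|Γ| = 79.2/111 = 0.711

Γ ≈ 0.711 ∠ -60.5°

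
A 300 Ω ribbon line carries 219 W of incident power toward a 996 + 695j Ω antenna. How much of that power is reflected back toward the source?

|Γ| = |(696 + j695)/(1296 + j695)| = 0.669
|Γ|² = 0.447
P_refl = |Γ|²·P_inc = 98 W, P_del = (1 − |Γ|²)·P_inc = 121 W

P_reflected ≈ 98 W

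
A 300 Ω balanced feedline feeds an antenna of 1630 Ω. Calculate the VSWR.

VSWR ≈ 5.43

For a purely resistive load, VSWR = R_L/Z_0 or Z_0/R_L (whichever > 1) = 1630/300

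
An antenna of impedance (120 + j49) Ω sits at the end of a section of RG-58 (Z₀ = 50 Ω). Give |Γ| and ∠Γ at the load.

Γ ≈ 0.483 ∠ 18.9°

Γ = (Z_L − Z_0)/(Z_L + Z_0) = (70 + j49)/(170 + j49)
|Γ| = 85.4/177 = 0.483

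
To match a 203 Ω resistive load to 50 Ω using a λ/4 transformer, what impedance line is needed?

Z_qwt ≈ 101 Ω

Z_qwt = √(Z_0·R_L) = √(50 × 203) = √10150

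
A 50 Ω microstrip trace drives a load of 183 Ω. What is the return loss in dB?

RL ≈ 4.87 dB

Γ = (183 − 50)/(183 + 50) = 0.571
RL = −20·log₁₀|Γ| = −20·log₁₀(0.571)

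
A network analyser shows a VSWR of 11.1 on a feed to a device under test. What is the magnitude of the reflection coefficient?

|Γ| = (S − 1)/(S + 1) = (11.1 − 1)/(11.1 + 1) = 10.1/12.1

|Γ| ≈ 0.835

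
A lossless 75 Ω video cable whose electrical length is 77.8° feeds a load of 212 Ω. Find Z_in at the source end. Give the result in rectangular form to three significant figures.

tan(βl) = tan(77.8°) = 4.63
Z_in = Z_0·(Z_L + jZ_0·tanβl)/(Z_0 + jZ_L·tanβl)
     = 75·(212 + j347)/(75 + j981)

Z_in ≈ 27.6 − j14.1 Ω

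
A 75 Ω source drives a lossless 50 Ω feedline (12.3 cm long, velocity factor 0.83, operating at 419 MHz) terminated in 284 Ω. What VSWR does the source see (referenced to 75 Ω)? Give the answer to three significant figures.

VSWR ≈ 8.19

λ = v/f = 0.83·c / 419 MHz = 0.594 m
βl = 2π·l/λ = 2π × 0.207 = 74.5°
tan(βl) = 3.61
Z_in = Z_0·(Z_L + jZ_0·tanβl)/(Z_0 + jZ_L·tanβl) = 9.46 − j13.4 Ω
Γ_s = (Z_in − Z_s)/(Z_in + Z_s) = (-65.5 − j13.4)/(84.5 − j13.4), |Γ_s| = 0.782
VSWR = (1 + |Γ_s|)/(1 − |Γ_s|)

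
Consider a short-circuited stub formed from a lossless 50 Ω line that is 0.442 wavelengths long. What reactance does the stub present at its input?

βl = 2π × 0.442 = 159°
tan(βl) = -0.381
For a short-circuited stub, Z_in = jZ_0·tan(βl)

X_in ≈ -19.1 Ω (capacitive)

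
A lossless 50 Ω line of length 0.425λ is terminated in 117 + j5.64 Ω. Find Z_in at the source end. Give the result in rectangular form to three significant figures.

βl = 2π × 0.425 = 153°
tan(βl) = tan(153°) = -0.51
Z_in = Z_0·(Z_L + jZ_0·tanβl)/(Z_0 + jZ_L·tanβl)
     = 50·(117 − j19.8)/(52.9 − j59.6)

Z_in ≈ 58 + j46.7 Ω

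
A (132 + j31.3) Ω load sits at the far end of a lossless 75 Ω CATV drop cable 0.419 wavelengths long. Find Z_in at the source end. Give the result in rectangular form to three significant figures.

Z_in ≈ 69.7 + j46.9 Ω

βl = 2π × 0.419 = 151°
tan(βl) = tan(151°) = -0.558
Z_in = Z_0·(Z_L + jZ_0·tanβl)/(Z_0 + jZ_L·tanβl)
     = 75·(132 − j10.5)/(92.5 − j73.7)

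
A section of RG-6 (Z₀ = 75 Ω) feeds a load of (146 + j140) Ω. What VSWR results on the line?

VSWR ≈ 4

Γ = (Z_L − Z_0)/(Z_L + Z_0) = (71 + j140)/(221 + j140)
|Γ| = 157/262 = 0.6
VSWR = (1 + |Γ|)/(1 − |Γ|) = 1.6/0.4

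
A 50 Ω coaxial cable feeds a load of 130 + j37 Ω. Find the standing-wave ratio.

Γ = (Z_L − Z_0)/(Z_L + Z_0) = (80 + j37)/(180 + j37)
|Γ| = 88.1/184 = 0.48
VSWR = (1 + |Γ|)/(1 − |Γ|) = 1.48/0.52

VSWR ≈ 2.84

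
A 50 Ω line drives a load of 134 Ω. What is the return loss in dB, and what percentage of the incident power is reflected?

RL ≈ 6.81 dB; 20.8% of incident power reflected

Γ = (134 − 50)/(134 + 50) = 0.457
RL = −20·log₁₀(0.457) = 6.81 dB
P_refl/P_inc = |Γ|² = 0.208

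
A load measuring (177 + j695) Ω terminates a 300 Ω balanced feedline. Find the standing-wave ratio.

Γ = (Z_L − Z_0)/(Z_L + Z_0) = (-123 + j695)/(477 + j695)
|Γ| = 706/843 = 0.837
VSWR = (1 + |Γ|)/(1 − |Γ|) = 1.84/0.163

VSWR ≈ 11.3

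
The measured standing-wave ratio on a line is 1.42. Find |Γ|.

|Γ| = (S − 1)/(S + 1) = (1.42 − 1)/(1.42 + 1) = 0.42/2.42

|Γ| ≈ 0.174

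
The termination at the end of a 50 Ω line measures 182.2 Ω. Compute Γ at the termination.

Γ = 0.569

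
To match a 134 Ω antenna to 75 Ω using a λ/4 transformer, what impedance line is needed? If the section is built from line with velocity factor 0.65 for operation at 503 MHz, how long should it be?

Z_qwt ≈ 100 Ω; length ≈ 9.69 cm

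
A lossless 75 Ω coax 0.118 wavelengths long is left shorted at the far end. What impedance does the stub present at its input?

βl = 2π × 0.118 = 42.5°
tan(βl) = 0.916
For a shorted stub, Z_in = jZ_0·tan(βl)

Z_in ≈ +j68.7 Ω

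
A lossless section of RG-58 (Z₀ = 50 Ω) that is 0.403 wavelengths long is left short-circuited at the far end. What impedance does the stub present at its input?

Z_in ≈ −j34.9 Ω

βl = 2π × 0.403 = 145°
tan(βl) = -0.698
For a short-circuited stub, Z_in = jZ_0·tan(βl)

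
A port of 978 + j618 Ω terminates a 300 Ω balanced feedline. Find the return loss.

Γ = (678 + j618)/(1278 + j618), |Γ| = 0.646
RL = −20·log₁₀|Γ| = −20·log₁₀(0.646)

RL ≈ 3.79 dB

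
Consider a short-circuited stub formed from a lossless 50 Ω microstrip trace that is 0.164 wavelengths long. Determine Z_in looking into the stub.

βl = 2π × 0.164 = 59°
tan(βl) = 1.67
For a short-circuited stub, Z_in = jZ_0·tan(βl)

Z_in ≈ +j83.3 Ω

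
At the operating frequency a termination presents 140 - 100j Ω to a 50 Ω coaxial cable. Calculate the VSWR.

VSWR ≈ 4.36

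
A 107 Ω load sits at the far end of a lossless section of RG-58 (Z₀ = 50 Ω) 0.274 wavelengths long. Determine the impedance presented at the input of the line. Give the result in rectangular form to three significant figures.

βl = 2π × 0.274 = 98.6°
tan(βl) = tan(98.6°) = -6.58
Z_in = Z_0·(Z_L + jZ_0·tanβl)/(Z_0 + jZ_L·tanβl)
     = 50·(107 − j329)/(50 − j704)

Z_in ≈ 23.8 + j5.91 Ω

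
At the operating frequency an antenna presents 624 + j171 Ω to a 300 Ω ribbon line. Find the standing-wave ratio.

VSWR ≈ 2.28

Γ = (Z_L − Z_0)/(Z_L + Z_0) = (324 + j171)/(924 + j171)
|Γ| = 366/940 = 0.39
VSWR = (1 + |Γ|)/(1 − |Γ|) = 1.39/0.61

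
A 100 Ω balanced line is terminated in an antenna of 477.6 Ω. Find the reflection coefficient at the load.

Γ = 0.654

Γ = (Z_L − Z_0)/(Z_L + Z_0) = (477.6 − 100)/(477.6 + 100) = 377.6/577.6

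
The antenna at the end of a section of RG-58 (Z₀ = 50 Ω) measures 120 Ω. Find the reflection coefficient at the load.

Γ = 0.412

Γ = (Z_L − Z_0)/(Z_L + Z_0) = (120 − 50)/(120 + 50) = 70/170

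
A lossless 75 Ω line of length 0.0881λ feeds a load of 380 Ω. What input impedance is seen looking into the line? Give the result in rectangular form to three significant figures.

Z_in ≈ 48.6 − j106 Ω

βl = 2π × 0.0881 = 31.7°
tan(βl) = tan(31.7°) = 0.618
Z_in = Z_0·(Z_L + jZ_0·tanβl)/(Z_0 + jZ_L·tanβl)
     = 75·(380 + j46.3)/(75 + j235)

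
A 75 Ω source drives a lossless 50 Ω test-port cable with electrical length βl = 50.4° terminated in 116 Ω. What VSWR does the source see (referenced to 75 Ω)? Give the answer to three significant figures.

tan(βl) = 1.21
Z_in = Z_0·(Z_L + jZ_0·tanβl)/(Z_0 + jZ_L·tanβl) = 32.2 − j29.9 Ω
Γ_s = (Z_in − Z_s)/(Z_in + Z_s) = (-42.8 − j29.9)/(107 − j29.9), |Γ_s| = 0.469
VSWR = (1 + |Γ_s|)/(1 − |Γ_s|)

VSWR ≈ 2.77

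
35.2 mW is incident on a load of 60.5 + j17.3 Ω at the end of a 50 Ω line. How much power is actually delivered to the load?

|Γ| = |(10.5 + j17.3)/(110.5 + j17.3)| = 0.181
|Γ|² = 0.0327
P_refl = |Γ|²·P_inc = 1.15 mW, P_del = (1 − |Γ|²)·P_inc = 34 mW

P_delivered ≈ 34 mW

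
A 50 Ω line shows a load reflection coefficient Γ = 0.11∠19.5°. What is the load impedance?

Z_L = Z_0·(1 + Γ)/(1 − Γ) = 50·(1.1 + j0.0367)/(0.896 − j0.0367)

Z_L ≈ 61.4 + j4.56 Ω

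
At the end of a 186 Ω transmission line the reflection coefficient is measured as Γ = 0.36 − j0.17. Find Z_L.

Z_L = Z_0·(1 + Γ)/(1 − Γ) = 186·(1.36 − j0.17)/(0.64 + j0.17)

Z_L ≈ 357 − j144 Ω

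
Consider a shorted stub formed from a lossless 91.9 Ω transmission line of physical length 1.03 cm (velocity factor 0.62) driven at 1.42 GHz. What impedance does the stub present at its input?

λ = v/f = 0.62·c / 1.42 GHz = 0.131 m
βl = 2π·l/λ = 2π × 0.0786 = 28.3°
tan(βl) = 0.539
For a shorted stub, Z_in = jZ_0·tan(βl)

Z_in ≈ +j49.5 Ω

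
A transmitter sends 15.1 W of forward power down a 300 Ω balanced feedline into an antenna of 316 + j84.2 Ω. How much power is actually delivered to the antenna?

P_delivered ≈ 14.8 W

|Γ| = |(16 + j84.2)/(616 + j84.2)| = 0.138
|Γ|² = 0.019
P_refl = |Γ|²·P_inc = 0.287 W, P_del = (1 − |Γ|²)·P_inc = 14.8 W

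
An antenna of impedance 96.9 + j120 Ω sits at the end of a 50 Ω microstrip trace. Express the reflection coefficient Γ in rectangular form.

Γ = (Z_L − Z_0)/(Z_L + Z_0) = (46.9 + j120)/(146.9 + j120)

Γ ≈ 0.592 + j0.334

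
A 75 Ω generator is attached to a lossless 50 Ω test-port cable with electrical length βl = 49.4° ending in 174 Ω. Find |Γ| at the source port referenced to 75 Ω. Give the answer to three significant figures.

|Γ| ≈ 0.603

tan(βl) = 1.17
Z_in = Z_0·(Z_L + jZ_0·tanβl)/(Z_0 + jZ_L·tanβl) = 23.5 − j37.1 Ω
Γ_s = (Z_in − Z_s)/(Z_in + Z_s) = (-51.5 − j37.1)/(98.5 − j37.1), |Γ_s| = 0.603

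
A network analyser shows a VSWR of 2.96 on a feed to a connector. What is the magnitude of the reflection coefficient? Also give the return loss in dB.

|Γ| = (S − 1)/(S + 1) = (2.96 − 1)/(2.96 + 1) = 1.96/3.96
RL = −20·log₁₀|Γ| = −20·log₁₀(0.495)

|Γ| ≈ 0.495; return loss ≈ 6.11 dB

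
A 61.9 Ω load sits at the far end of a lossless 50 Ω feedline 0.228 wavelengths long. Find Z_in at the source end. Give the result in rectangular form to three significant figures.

βl = 2π × 0.228 = 82.1°
tan(βl) = tan(82.1°) = 7.19
Z_in = Z_0·(Z_L + jZ_0·tanβl)/(Z_0 + jZ_L·tanβl)
     = 50·(61.9 + j359)/(50 + j445)

Z_in ≈ 40.7 − j2.39 Ω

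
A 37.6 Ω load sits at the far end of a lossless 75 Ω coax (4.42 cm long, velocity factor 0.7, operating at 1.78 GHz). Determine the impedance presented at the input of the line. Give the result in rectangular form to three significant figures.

λ = v/f = 0.7·c / 1.78 GHz = 0.118 m
βl = 2π·l/λ = 2π × 0.375 = 135°
tan(βl) = tan(135°) = -1
Z_in = Z_0·(Z_L + jZ_0·tanβl)/(Z_0 + jZ_L·tanβl)
     = 75·(37.6 − j75.3)/(75 − j37.8)

Z_in ≈ 60.3 − j45 Ω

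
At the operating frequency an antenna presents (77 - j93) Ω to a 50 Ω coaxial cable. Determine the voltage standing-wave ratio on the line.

VSWR ≈ 4.2

Γ = (Z_L − Z_0)/(Z_L + Z_0) = (27 − j93)/(127 − j93)
|Γ| = 96.8/157 = 0.615
VSWR = (1 + |Γ|)/(1 − |Γ|) = 1.62/0.385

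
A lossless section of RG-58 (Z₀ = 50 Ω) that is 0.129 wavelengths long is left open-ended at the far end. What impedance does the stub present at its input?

βl = 2π × 0.129 = 46.4°
tan(βl) = 1.05
For an open-ended stub, Z_in = −jZ_0·cot(βl) = −jZ_0/tan(βl)

Z_in ≈ −j47.5 Ω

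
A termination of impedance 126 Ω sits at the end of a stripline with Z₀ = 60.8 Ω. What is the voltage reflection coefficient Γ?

Γ = (Z_L − Z_0)/(Z_L + Z_0) = (126 − 60.8)/(126 + 60.8) = 65.2/186.8

Γ = 0.349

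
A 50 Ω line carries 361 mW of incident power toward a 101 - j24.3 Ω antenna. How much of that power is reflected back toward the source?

|Γ| = |(51 − j24.3)/(151 − j24.3)| = 0.369
|Γ|² = 0.136
P_refl = |Γ|²·P_inc = 49.3 mW, P_del = (1 − |Γ|²)·P_inc = 312 mW

P_reflected ≈ 49.3 mW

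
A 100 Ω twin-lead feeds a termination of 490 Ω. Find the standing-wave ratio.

VSWR ≈ 4.9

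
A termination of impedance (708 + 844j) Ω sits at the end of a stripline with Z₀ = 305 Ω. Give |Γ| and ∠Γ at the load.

Γ ≈ 0.709 ∠ 24.7°

Γ = (Z_L − Z_0)/(Z_L + Z_0) = (403 + j844)/(1013 + j844)
|Γ| = 935/1320 = 0.709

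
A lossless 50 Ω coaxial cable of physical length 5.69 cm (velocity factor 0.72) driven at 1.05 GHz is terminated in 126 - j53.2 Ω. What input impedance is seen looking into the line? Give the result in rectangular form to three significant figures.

Z_in ≈ 18.1 + j14.9 Ω

λ = v/f = 0.72·c / 1.05 GHz = 0.206 m
βl = 2π·l/λ = 2π × 0.277 = 99.6°
tan(βl) = tan(99.6°) = -5.93
Z_in = Z_0·(Z_L + jZ_0·tanβl)/(Z_0 + jZ_L·tanβl)
     = 50·(126 − j350)/(-265 − j747)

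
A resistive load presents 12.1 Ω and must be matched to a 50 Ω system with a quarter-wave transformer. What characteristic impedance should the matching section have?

Z_qwt = √(Z_0·R_L) = √(50 × 12.1) = √605

Z_qwt ≈ 24.6 Ω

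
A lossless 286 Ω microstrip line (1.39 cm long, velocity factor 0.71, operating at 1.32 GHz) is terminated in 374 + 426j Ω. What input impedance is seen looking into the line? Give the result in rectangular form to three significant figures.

Z_in ≈ 810 − j368 Ω

λ = v/f = 0.71·c / 1.32 GHz = 0.161 m
βl = 2π·l/λ = 2π × 0.0861 = 31°
tan(βl) = tan(31°) = 0.601
Z_in = Z_0·(Z_L + jZ_0·tanβl)/(Z_0 + jZ_L·tanβl)
     = 286·(374 + j598)/(29.9 + j225)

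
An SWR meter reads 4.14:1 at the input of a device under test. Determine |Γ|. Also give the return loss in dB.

|Γ| ≈ 0.611; return loss ≈ 4.28 dB

|Γ| = (S − 1)/(S + 1) = (4.14 − 1)/(4.14 + 1) = 3.14/5.14
RL = −20·log₁₀|Γ| = −20·log₁₀(0.611)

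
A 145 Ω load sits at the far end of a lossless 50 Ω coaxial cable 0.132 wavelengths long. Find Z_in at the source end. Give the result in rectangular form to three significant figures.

Z_in ≈ 28.8 − j36.7 Ω

βl = 2π × 0.132 = 47.5°
tan(βl) = tan(47.5°) = 1.09
Z_in = Z_0·(Z_L + jZ_0·tanβl)/(Z_0 + jZ_L·tanβl)
     = 50·(145 + j54.6)/(50 + j158)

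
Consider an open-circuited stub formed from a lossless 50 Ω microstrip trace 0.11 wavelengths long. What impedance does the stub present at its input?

Z_in ≈ −j60.4 Ω

βl = 2π × 0.11 = 39.6°
tan(βl) = 0.827
For an open-circuited stub, Z_in = −jZ_0·cot(βl) = −jZ_0/tan(βl)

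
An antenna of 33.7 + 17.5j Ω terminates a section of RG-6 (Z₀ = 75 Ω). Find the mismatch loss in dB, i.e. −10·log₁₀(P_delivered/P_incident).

Γ = (-41.3 + j17.5)/(108.7 + j17.5), |Γ| = 0.407
|Γ|² = 0.166, so P_del/P_inc = 1 − |Γ|² = 0.834
ML = −10·log₁₀(1 − |Γ|²)

mismatch loss ≈ 0.788 dB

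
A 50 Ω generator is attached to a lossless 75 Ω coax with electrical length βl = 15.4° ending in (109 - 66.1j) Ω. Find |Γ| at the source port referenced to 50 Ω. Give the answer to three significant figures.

|Γ| ≈ 0.465

tan(βl) = 0.275
Z_in = Z_0·(Z_L + jZ_0·tanβl)/(Z_0 + jZ_L·tanβl) = 68.8 − j58.7 Ω
Γ_s = (Z_in − Z_s)/(Z_in + Z_s) = (18.8 − j58.7)/(119 − j58.7), |Γ_s| = 0.465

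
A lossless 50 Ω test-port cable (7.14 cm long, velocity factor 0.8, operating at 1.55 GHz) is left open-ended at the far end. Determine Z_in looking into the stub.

Z_in ≈ +j201 Ω

λ = v/f = 0.8·c / 1.55 GHz = 0.155 m
βl = 2π·l/λ = 2π × 0.461 = 166°
tan(βl) = -0.249
For an open-ended stub, Z_in = −jZ_0·cot(βl) = −jZ_0/tan(βl)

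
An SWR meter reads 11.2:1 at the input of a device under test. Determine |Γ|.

|Γ| ≈ 0.836

|Γ| = (S − 1)/(S + 1) = (11.2 − 1)/(11.2 + 1) = 10.2/12.2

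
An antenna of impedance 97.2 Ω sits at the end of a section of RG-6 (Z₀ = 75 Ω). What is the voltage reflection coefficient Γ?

Γ = (Z_L − Z_0)/(Z_L + Z_0) = (97.2 − 75)/(97.2 + 75) = 22.2/172.2

Γ = 0.129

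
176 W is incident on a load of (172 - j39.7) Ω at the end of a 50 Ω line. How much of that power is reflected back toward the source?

P_reflected ≈ 57 W

|Γ| = |(122 − j39.7)/(222 − j39.7)| = 0.569
|Γ|² = 0.324
P_refl = |Γ|²·P_inc = 57 W, P_del = (1 − |Γ|²)·P_inc = 119 W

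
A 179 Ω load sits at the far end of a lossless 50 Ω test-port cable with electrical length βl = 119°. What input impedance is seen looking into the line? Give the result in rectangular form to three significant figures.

tan(βl) = tan(119°) = -1.8
Z_in = Z_0·(Z_L + jZ_0·tanβl)/(Z_0 + jZ_L·tanβl)
     = 50·(179 − j90.2)/(50 − j323)

Z_in ≈ 17.8 + j25 Ω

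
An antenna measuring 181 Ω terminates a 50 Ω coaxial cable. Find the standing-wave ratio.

VSWR ≈ 3.62

Γ = (181 − 50)/(181 + 50) = 0.567
VSWR = (1 + 0.567)/(1 − 0.567)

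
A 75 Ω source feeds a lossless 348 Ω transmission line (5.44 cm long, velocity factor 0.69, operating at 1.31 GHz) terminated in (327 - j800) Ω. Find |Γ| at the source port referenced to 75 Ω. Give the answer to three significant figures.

λ = v/f = 0.69·c / 1.31 GHz = 0.158 m
βl = 2π·l/λ = 2π × 0.344 = 124°
tan(βl) = -1.49
Z_in = Z_0·(Z_L + jZ_0·tanβl)/(Z_0 + jZ_L·tanβl) = 135 + j467 Ω
Γ_s = (Z_in − Z_s)/(Z_in + Z_s) = (59.7 + j467)/(210 + j467), |Γ_s| = 0.92

|Γ| ≈ 0.92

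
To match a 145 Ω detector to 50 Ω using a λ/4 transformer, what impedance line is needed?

Z_qwt = √(Z_0·R_L) = √(50 × 145) = √7250

Z_qwt ≈ 85.1 Ω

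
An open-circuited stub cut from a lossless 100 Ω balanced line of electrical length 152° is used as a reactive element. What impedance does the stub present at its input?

tan(βl) = -0.532
For an open-circuited stub, Z_in = −jZ_0·cot(βl) = −jZ_0/tan(βl)

Z_in ≈ +j188 Ω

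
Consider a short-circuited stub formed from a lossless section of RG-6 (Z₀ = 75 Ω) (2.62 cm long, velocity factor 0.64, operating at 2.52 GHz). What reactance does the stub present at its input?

λ = v/f = 0.64·c / 2.52 GHz = 0.0762 m
βl = 2π·l/λ = 2π × 0.344 = 124°
tan(βl) = -1.49
For a short-circuited stub, Z_in = jZ_0·tan(βl)

X_in ≈ -112 Ω (capacitive)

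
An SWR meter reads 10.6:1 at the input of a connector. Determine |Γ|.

|Γ| ≈ 0.828

|Γ| = (S − 1)/(S + 1) = (10.6 − 1)/(10.6 + 1) = 9.6/11.6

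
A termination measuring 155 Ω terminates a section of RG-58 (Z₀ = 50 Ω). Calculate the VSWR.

VSWR ≈ 3.1

Γ = (155 − 50)/(155 + 50) = 0.512
VSWR = (1 + 0.512)/(1 − 0.512)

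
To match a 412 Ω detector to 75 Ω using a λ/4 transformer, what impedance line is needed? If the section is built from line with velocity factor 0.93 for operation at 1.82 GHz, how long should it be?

Z_qwt = √(Z_0·R_L) = √(75 × 412) = √30900
λ = 0.93·c/f = 0.153 m, so l = λ/4 = 0.0383 m

Z_qwt ≈ 176 Ω; length ≈ 3.83 cm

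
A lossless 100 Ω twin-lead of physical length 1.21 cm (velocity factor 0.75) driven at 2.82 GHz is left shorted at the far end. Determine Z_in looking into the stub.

λ = v/f = 0.75·c / 2.82 GHz = 0.0798 m
βl = 2π·l/λ = 2π × 0.152 = 54.6°
tan(βl) = 1.41
For a shorted stub, Z_in = jZ_0·tan(βl)

Z_in ≈ +j141 Ω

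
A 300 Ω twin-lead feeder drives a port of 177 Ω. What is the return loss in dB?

Γ = (177 − 300)/(177 + 300) = -0.258
RL = −20·log₁₀|Γ| = −20·log₁₀(0.258)

RL ≈ 11.8 dB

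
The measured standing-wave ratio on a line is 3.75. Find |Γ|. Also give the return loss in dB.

|Γ| = (S − 1)/(S + 1) = (3.75 − 1)/(3.75 + 1) = 2.75/4.75
RL = −20·log₁₀|Γ| = −20·log₁₀(0.579)

|Γ| ≈ 0.579; return loss ≈ 4.75 dB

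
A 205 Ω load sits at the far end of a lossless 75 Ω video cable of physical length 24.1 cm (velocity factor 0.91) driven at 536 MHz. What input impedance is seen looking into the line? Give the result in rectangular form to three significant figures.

λ = v/f = 0.91·c / 536 MHz = 0.509 m
βl = 2π·l/λ = 2π × 0.473 = 170°
tan(βl) = tan(170°) = -0.17
Z_in = Z_0·(Z_L + jZ_0·tanβl)/(Z_0 + jZ_L·tanβl)
     = 75·(205 − j12.8)/(75 − j34.9)

Z_in ≈ 173 + j67.9 Ω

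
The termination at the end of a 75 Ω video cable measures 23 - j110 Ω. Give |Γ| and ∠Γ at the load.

Γ ≈ 0.826 ∠ -67°

Γ = (Z_L − Z_0)/(Z_L + Z_0) = (-52 − j110)/(98 − j110)
|Γ| = 122/147 = 0.826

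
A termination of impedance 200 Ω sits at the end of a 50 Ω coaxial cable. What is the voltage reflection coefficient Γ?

Γ = 0.6

Γ = (Z_L − Z_0)/(Z_L + Z_0) = (200 − 50)/(200 + 50) = 150/250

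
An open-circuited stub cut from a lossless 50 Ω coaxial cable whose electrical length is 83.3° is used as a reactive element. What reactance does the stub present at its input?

tan(βl) = 8.51
For an open-circuited stub, Z_in = −jZ_0·cot(βl) = −jZ_0/tan(βl)

X_in ≈ -5.87 Ω (capacitive)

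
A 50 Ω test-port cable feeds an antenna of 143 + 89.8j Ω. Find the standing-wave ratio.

Γ = (Z_L − Z_0)/(Z_L + Z_0) = (93 + j89.8)/(193 + j89.8)
|Γ| = 129/213 = 0.607
VSWR = (1 + |Γ|)/(1 − |Γ|) = 1.61/0.393

VSWR ≈ 4.09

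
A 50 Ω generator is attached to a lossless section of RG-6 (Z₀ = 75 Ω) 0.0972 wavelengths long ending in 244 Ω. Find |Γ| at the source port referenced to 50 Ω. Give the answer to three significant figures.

βl = 2π × 0.0972 = 35°
tan(βl) = 0.7
Z_in = Z_0·(Z_L + jZ_0·tanβl)/(Z_0 + jZ_L·tanβl) = 58.8 − j81.3 Ω
Γ_s = (Z_in − Z_s)/(Z_in + Z_s) = (8.77 − j81.3)/(109 − j81.3), |Γ_s| = 0.602

|Γ| ≈ 0.602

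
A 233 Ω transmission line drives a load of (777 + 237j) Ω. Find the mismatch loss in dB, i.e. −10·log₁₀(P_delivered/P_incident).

mismatch loss ≈ 1.72 dB

Γ = (544 + j237)/(1010 + j237), |Γ| = 0.572
|Γ|² = 0.327, so P_del/P_inc = 1 − |Γ|² = 0.673
ML = −10·log₁₀(1 − |Γ|²)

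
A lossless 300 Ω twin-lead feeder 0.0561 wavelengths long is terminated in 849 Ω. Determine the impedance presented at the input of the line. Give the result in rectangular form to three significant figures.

Z_in ≈ 463 − j371 Ω

βl = 2π × 0.0561 = 20.2°
tan(βl) = tan(20.2°) = 0.368
Z_in = Z_0·(Z_L + jZ_0·tanβl)/(Z_0 + jZ_L·tanβl)
     = 300·(849 + j110)/(300 + j312)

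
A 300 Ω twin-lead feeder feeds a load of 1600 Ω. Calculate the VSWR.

Γ = (1600 − 300)/(1600 + 300) = 0.684
VSWR = (1 + 0.684)/(1 − 0.684)

VSWR ≈ 5.33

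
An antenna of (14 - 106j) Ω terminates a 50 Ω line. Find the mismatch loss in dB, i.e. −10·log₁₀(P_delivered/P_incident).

mismatch loss ≈ 7.38 dB

Γ = (-36 − j106)/(64 − j106), |Γ| = 0.904
|Γ|² = 0.817, so P_del/P_inc = 1 − |Γ|² = 0.183
ML = −10·log₁₀(1 − |Γ|²)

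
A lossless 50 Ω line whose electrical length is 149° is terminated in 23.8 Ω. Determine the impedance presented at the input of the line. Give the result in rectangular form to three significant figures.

tan(βl) = tan(149°) = -0.601
Z_in = Z_0·(Z_L + jZ_0·tanβl)/(Z_0 + jZ_L·tanβl)
     = 50·(23.8 − j30)/(50 − j14.3)

Z_in ≈ 29.9 − j21.5 Ω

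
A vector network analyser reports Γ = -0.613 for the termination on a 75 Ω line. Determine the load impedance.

Z_L ≈ 18 Ω

Z_L = Z_0·(1 + Γ)/(1 − Γ) = 75·(0.387)/(1.61)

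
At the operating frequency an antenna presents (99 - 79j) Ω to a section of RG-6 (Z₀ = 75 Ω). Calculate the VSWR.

VSWR ≈ 2.52

Γ = (Z_L − Z_0)/(Z_L + Z_0) = (24 − j79)/(174 − j79)
|Γ| = 82.6/191 = 0.432
VSWR = (1 + |Γ|)/(1 − |Γ|) = 1.43/0.568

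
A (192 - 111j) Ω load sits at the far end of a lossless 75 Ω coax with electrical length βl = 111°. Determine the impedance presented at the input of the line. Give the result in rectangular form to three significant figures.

tan(βl) = tan(111°) = -2.61
Z_in = Z_0·(Z_L + jZ_0·tanβl)/(Z_0 + jZ_L·tanβl)
     = 75·(192 − j306)/(-214 − j500)

Z_in ≈ 28.4 + j41 Ω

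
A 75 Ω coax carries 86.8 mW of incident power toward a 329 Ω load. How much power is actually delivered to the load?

Γ = (329 − 75)/(329 + 75) = 0.629
|Γ|² = 0.395
P_refl = |Γ|²·P_inc = 34.3 mW, P_del = (1 − |Γ|²)·P_inc = 52.5 mW

P_delivered ≈ 52.5 mW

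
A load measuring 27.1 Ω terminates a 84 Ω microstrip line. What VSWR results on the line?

For a purely resistive load, VSWR = R_L/Z_0 or Z_0/R_L (whichever > 1) = 84/27.1

VSWR ≈ 3.1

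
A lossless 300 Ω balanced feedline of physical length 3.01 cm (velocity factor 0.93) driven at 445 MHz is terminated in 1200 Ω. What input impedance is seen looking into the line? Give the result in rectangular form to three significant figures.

Z_in ≈ 516 − j549 Ω

λ = v/f = 0.93·c / 445 MHz = 0.627 m
βl = 2π·l/λ = 2π × 0.048 = 17.3°
tan(βl) = tan(17.3°) = 0.311
Z_in = Z_0·(Z_L + jZ_0·tanβl)/(Z_0 + jZ_L·tanβl)
     = 300·(1200 + j93.3)/(300 + j373)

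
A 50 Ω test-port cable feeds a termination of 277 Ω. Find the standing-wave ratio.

For a purely resistive load, VSWR = R_L/Z_0 or Z_0/R_L (whichever > 1) = 277/50

VSWR ≈ 5.54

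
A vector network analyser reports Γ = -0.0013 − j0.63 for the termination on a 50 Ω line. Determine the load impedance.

Z_L = Z_0·(1 + Γ)/(1 − Γ) = 50·(0.999 − j0.63)/(1 + j0.63)

Z_L ≈ 21.5 − j45 Ω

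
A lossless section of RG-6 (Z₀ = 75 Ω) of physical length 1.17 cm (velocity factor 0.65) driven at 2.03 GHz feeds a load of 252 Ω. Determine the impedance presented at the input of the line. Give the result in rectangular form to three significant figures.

λ = v/f = 0.65·c / 2.03 GHz = 0.0961 m
βl = 2π·l/λ = 2π × 0.122 = 43.8°
tan(βl) = tan(43.8°) = 0.961
Z_in = Z_0·(Z_L + jZ_0·tanβl)/(Z_0 + jZ_L·tanβl)
     = 75·(252 + j72)/(75 + j242)

Z_in ≈ 42.4 − j64.9 Ω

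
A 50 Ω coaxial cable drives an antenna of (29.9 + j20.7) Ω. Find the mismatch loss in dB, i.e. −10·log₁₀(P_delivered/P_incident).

Γ = (-20.1 + j20.7)/(79.9 + j20.7), |Γ| = 0.35
|Γ|² = 0.122, so P_del/P_inc = 1 − |Γ|² = 0.878
ML = −10·log₁₀(1 − |Γ|²)

mismatch loss ≈ 0.566 dB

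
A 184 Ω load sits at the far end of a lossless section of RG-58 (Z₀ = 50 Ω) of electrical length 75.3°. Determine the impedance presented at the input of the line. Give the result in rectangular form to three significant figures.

tan(βl) = tan(75.3°) = 3.81
Z_in = Z_0·(Z_L + jZ_0·tanβl)/(Z_0 + jZ_L·tanβl)
     = 50·(184 + j191)/(50 + j701)

Z_in ≈ 14.4 − j12.1 Ω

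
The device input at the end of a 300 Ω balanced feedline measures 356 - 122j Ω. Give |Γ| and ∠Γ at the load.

Γ ≈ 0.201 ∠ -54.8°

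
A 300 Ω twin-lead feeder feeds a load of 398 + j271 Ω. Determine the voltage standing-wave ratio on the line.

VSWR ≈ 2.25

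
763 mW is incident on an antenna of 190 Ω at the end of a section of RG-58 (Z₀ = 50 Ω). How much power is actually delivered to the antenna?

Γ = (190 − 50)/(190 + 50) = 0.583
|Γ|² = 0.34
P_refl = |Γ|²·P_inc = 260 mW, P_del = (1 − |Γ|²)·P_inc = 503 mW

P_delivered ≈ 503 mW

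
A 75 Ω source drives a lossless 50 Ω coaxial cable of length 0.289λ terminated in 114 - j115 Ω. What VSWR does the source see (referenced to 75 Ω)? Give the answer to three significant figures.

βl = 2π × 0.289 = 104°
tan(βl) = -4
Z_in = Z_0·(Z_L + jZ_0·tanβl)/(Z_0 + jZ_L·tanβl) = 12.9 + j24.1 Ω
Γ_s = (Z_in − Z_s)/(Z_in + Z_s) = (-62.1 + j24.1)/(87.9 + j24.1), |Γ_s| = 0.731
VSWR = (1 + |Γ_s|)/(1 − |Γ_s|)

VSWR ≈ 6.44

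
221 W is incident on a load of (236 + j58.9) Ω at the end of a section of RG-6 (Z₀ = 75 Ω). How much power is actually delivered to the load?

|Γ| = |(161 + j58.9)/(311 + j58.9)| = 0.542
|Γ|² = 0.293
P_refl = |Γ|²·P_inc = 64.8 W, P_del = (1 − |Γ|²)·P_inc = 156 W

P_delivered ≈ 156 W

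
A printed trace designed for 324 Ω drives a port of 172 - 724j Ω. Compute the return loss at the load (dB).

RL ≈ 1.48 dB

Γ = (-152 − j724)/(496 − j724), |Γ| = 0.843
RL = −20·log₁₀|Γ| = −20·log₁₀(0.843)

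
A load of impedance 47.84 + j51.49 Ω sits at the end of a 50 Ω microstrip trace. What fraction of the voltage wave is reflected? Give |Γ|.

Γ = (Z_L − Z_0)/(Z_L + Z_0) = (-2.16 + j51.49)/(97.84 + j51.49)
|Γ| = 51.5/111

|Γ| ≈ 0.466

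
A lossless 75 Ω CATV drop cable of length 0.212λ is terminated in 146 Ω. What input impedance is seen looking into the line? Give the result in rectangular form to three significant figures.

βl = 2π × 0.212 = 76.3°
tan(βl) = tan(76.3°) = 4.11
Z_in = Z_0·(Z_L + jZ_0·tanβl)/(Z_0 + jZ_L·tanβl)
     = 75·(146 + j308)/(75 + j600)

Z_in ≈ 40.2 − j13.2 Ω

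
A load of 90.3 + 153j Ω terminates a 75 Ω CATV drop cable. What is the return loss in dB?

RL ≈ 3.32 dB

Γ = (15.3 + j153)/(165.3 + j153), |Γ| = 0.683
RL = −20·log₁₀|Γ| = −20·log₁₀(0.683)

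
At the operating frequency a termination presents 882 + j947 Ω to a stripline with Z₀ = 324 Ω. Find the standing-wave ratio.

Γ = (Z_L − Z_0)/(Z_L + Z_0) = (558 + j947)/(1206 + j947)
|Γ| = 1100/1530 = 0.717
VSWR = (1 + |Γ|)/(1 − |Γ|) = 1.72/0.283

VSWR ≈ 6.06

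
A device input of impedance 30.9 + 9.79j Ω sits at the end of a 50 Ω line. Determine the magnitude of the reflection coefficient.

|Γ| ≈ 0.263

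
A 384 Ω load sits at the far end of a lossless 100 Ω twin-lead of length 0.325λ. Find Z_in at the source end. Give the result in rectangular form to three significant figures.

βl = 2π × 0.325 = 117°
tan(βl) = tan(117°) = -1.96
Z_in = Z_0·(Z_L + jZ_0·tanβl)/(Z_0 + jZ_L·tanβl)
     = 100·(384 − j196)/(100 − j754)

Z_in ≈ 32.2 + j46.7 Ω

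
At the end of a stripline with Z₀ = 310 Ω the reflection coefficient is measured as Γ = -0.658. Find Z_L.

Z_L ≈ 63.9 Ω

Z_L = Z_0·(1 + Γ)/(1 − Γ) = 310·(0.342)/(1.66)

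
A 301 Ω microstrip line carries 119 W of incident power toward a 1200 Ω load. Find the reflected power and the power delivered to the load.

P_reflected ≈ 42.7 W; P_delivered ≈ 76.3 W

Γ = (1200 − 301)/(1200 + 301) = 0.599
|Γ|² = 0.359
P_refl = |Γ|²·P_inc = 42.7 W, P_del = (1 − |Γ|²)·P_inc = 76.3 W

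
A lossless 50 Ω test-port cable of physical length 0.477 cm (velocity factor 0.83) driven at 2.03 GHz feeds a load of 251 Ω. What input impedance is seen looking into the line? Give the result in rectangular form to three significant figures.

Z_in ≈ 104 − j118 Ω

λ = v/f = 0.83·c / 2.03 GHz = 0.123 m
βl = 2π·l/λ = 2π × 0.0389 = 14°
tan(βl) = tan(14°) = 0.249
Z_in = Z_0·(Z_L + jZ_0·tanβl)/(Z_0 + jZ_L·tanβl)
     = 50·(251 + j12.5)/(50 + j62.6)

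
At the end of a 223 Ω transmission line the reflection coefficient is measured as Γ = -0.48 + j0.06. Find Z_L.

Z_L = Z_0·(1 + Γ)/(1 − Γ) = 223·(0.52 + j0.06)/(1.48 − j0.06)

Z_L ≈ 77.9 + j12.2 Ω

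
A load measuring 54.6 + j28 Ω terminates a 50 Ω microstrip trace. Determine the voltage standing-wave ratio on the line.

Γ = (Z_L − Z_0)/(Z_L + Z_0) = (4.6 + j28)/(104.6 + j28)
|Γ| = 28.4/108 = 0.262
VSWR = (1 + |Γ|)/(1 − |Γ|) = 1.26/0.738

VSWR ≈ 1.71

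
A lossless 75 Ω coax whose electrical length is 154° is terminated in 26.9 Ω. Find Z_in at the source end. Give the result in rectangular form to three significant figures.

tan(βl) = tan(154°) = -0.488
Z_in = Z_0·(Z_L + jZ_0·tanβl)/(Z_0 + jZ_L·tanβl)
     = 75·(26.9 − j36.6)/(75 − j13.1)

Z_in ≈ 32.3 − j30.9 Ω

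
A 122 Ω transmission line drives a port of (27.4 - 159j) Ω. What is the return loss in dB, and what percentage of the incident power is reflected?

Γ = (-94.6 − j159)/(149.4 − j159), |Γ| = 0.848
RL = −20·log₁₀(0.848) = 1.43 dB
P_refl/P_inc = |Γ|² = 0.719

RL ≈ 1.43 dB; 71.9% of incident power reflected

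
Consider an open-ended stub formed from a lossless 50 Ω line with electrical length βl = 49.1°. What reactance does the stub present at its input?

tan(βl) = 1.15
For an open-ended stub, Z_in = −jZ_0·cot(βl) = −jZ_0/tan(βl)

X_in ≈ -43.3 Ω (capacitive)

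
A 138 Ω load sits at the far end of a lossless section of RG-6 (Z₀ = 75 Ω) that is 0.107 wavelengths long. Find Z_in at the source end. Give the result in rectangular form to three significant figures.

βl = 2π × 0.107 = 38.5°
tan(βl) = tan(38.5°) = 0.796
Z_in = Z_0·(Z_L + jZ_0·tanβl)/(Z_0 + jZ_L·tanβl)
     = 75·(138 + j59.7)/(75 + j110)

Z_in ≈ 71.7 − j45.3 Ω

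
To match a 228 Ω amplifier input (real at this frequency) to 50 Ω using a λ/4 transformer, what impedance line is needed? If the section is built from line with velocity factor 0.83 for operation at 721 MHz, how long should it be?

Z_qwt = √(Z_0·R_L) = √(50 × 228) = √11400
λ = 0.83·c/f = 0.345 m, so l = λ/4 = 0.0863 m

Z_qwt ≈ 107 Ω; length ≈ 8.63 cm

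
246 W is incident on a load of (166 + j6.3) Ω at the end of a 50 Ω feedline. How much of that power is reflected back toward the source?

|Γ| = |(116 + j6.3)/(216 + j6.3)| = 0.538
|Γ|² = 0.289
P_refl = |Γ|²·P_inc = 71.1 W, P_del = (1 − |Γ|²)·P_inc = 175 W

P_reflected ≈ 71.1 W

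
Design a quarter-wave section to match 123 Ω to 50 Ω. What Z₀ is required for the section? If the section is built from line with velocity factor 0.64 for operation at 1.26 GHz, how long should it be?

Z_qwt ≈ 78.4 Ω; length ≈ 3.81 cm

Z_qwt = √(Z_0·R_L) = √(50 × 123) = √6150
λ = 0.64·c/f = 0.152 m, so l = λ/4 = 0.0381 m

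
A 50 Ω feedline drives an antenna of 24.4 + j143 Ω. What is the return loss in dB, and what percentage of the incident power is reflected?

Γ = (-25.6 + j143)/(74.4 + j143), |Γ| = 0.901
RL = −20·log₁₀(0.901) = 0.903 dB
P_refl/P_inc = |Γ|² = 0.812

RL ≈ 0.903 dB; 81.2% of incident power reflected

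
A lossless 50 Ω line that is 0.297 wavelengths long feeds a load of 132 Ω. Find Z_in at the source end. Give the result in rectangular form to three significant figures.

βl = 2π × 0.297 = 107°
tan(βl) = tan(107°) = -3.29
Z_in = Z_0·(Z_L + jZ_0·tanβl)/(Z_0 + jZ_L·tanβl)
     = 50·(132 − j164)/(50 − j434)

Z_in ≈ 20.4 + j12.9 Ω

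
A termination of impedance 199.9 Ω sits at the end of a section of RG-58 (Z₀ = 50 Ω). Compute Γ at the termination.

Γ = (Z_L − Z_0)/(Z_L + Z_0) = (199.9 − 50)/(199.9 + 50) = 149.9/249.9

Γ = 0.6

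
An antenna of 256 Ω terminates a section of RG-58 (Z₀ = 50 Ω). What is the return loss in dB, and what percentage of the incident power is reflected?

RL ≈ 3.44 dB; 45.3% of incident power reflected

Γ = (256 − 50)/(256 + 50) = 0.673
RL = −20·log₁₀(0.673) = 3.44 dB
P_refl/P_inc = |Γ|² = 0.453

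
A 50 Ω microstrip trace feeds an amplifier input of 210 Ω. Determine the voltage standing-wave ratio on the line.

VSWR ≈ 4.2

Γ = (210 − 50)/(210 + 50) = 0.615
VSWR = (1 + 0.615)/(1 − 0.615)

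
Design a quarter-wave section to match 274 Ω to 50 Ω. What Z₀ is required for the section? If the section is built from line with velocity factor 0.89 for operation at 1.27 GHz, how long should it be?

Z_qwt = √(Z_0·R_L) = √(50 × 274) = √13700
λ = 0.89·c/f = 0.21 m, so l = λ/4 = 0.0526 m

Z_qwt ≈ 117 Ω; length ≈ 5.26 cm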